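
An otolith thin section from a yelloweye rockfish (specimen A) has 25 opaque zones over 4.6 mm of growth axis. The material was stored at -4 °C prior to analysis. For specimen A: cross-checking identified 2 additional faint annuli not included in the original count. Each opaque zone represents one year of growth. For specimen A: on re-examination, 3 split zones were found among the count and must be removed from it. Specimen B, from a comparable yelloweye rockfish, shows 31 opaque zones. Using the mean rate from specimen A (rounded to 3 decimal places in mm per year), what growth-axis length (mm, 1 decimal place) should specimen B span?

Specimen A: adjusted count: 25 − 3 + 2 = 24 opaque zones.
A: Mean rate = 4.6 mm / 24 years ≈ 0.192 mm per year.
For B, 0.192 mm/year × 31 years = 6.0 mm.

6.0 mm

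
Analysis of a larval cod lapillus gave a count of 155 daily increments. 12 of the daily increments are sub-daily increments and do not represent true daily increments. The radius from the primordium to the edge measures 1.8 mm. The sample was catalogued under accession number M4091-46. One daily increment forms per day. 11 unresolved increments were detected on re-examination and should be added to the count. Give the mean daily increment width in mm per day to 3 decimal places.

True daily increment count = 155 − 12 + 11 = 154.
Extension rate ≈ 1.8 / 154 = 0.012 mm per day.

0.012 mm per day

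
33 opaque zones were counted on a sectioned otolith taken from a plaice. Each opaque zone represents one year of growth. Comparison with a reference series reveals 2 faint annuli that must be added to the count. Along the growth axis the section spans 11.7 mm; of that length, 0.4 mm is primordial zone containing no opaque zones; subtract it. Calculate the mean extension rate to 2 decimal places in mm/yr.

After corrections the count is 33 + 2 = 35 opaque zones.
The growth record spans 11.7 − 0.4 = 11.3 mm.
Mean rate = 11.3 mm / 35 years ≈ 0.32 mm/yr.

0.32 mm/yr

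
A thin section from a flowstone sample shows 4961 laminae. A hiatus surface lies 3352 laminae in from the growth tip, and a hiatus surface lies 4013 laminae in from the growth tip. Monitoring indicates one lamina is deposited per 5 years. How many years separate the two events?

4013 − 3352 = 661 laminae lie between the two events.
Multiplying by 5 years per lamina: 661 × 5 = 3305 years.

3305 years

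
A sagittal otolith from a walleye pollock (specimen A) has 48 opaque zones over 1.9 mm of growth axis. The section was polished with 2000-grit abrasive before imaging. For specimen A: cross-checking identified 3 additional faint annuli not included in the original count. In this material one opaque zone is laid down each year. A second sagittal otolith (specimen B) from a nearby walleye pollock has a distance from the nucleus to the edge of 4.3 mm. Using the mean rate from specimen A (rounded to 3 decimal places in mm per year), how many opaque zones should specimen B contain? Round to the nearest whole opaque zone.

Specimen A: adjusted count: 48 + 3 = 51 opaque zones.
A: Extension rate ≈ 1.9 / 51 = 0.037 mm/yr.
Specimen B: 4.3 mm / 0.037 mm per year = 116.22 years ≈ 116 opaque zones.

116 opaque zones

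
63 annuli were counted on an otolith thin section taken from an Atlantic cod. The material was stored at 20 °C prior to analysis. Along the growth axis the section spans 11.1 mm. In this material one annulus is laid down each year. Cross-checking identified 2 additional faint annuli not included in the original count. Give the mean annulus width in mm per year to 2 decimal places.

0.17 mm per year

Adjusted count: 63 + 2 = 65 annuli.
Mean rate = 11.1 mm / 65 years ≈ 0.17 mm per year.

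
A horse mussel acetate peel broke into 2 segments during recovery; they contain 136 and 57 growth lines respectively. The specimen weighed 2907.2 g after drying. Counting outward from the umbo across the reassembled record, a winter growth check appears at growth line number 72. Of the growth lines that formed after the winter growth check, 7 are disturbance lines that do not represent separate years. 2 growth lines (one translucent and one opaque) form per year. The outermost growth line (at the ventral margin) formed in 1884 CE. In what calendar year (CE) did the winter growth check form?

Total growth lines = 136 + 57 = 193.
Between growth line 72 and the ventral margin there are 193 − 72 = 121 growth lines.
Excluding 7 false growth lines: 121 − 7 = 114.
114 growth lines at 2 per year is 114 / 2 = 57 years.
Counting back 57 years from 1884 CE places the winter growth check in 1884 − 57 = 1827 CE.

1827 CE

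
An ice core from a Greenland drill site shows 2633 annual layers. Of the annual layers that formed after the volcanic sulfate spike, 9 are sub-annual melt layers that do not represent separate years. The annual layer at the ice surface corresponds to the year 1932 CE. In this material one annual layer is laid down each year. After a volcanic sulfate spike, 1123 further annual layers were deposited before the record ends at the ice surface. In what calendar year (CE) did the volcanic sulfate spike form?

818 CE

1123 annual layers post-date the volcanic sulfate spike.
1123 − 9 false = 1114 true annual layers after the volcanic sulfate spike.
1932 − 1114 = 818 CE.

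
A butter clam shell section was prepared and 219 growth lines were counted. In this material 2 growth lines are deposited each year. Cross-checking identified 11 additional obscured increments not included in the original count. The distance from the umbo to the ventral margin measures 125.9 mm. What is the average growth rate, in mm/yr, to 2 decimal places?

1.09 mm/yr

True growth line count = 219 + 11 = 230.
Dividing by 2 growth lines per year: 230 / 2 = 115 years.
125.9 mm over 115 years gives 125.9 / 115 ≈ 1.09 mm/yr.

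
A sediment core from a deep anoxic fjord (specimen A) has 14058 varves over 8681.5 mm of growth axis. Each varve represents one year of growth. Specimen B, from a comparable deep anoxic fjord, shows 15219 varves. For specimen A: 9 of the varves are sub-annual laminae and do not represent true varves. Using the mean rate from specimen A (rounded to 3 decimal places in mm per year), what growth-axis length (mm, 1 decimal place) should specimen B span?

Specimen A: true varve count = 14058 − 9 = 14049.
A: 8681.5 mm over 14049 years gives 8681.5 / 14049 ≈ 0.618 mm per year.
Length of B = 0.618 × 15219 = 9405.3 mm.

9405.3 mm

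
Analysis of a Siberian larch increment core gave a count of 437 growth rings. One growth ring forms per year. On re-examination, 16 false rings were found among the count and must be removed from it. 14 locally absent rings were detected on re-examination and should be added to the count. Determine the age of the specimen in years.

435 years

Correcting the raw count gives 437 − 16 + 14 = 435 true growth rings.
One growth ring per year makes the duration 435 years.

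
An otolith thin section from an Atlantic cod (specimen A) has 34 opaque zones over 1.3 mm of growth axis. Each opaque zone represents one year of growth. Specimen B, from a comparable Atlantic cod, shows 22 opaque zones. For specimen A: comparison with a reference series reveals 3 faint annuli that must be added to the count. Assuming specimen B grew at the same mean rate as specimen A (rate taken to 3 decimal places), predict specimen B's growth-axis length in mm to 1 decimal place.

Specimen A: adjusted count: 34 + 3 = 37 opaque zones.
A: Mean rate = 1.3 mm / 37 years ≈ 0.035 mm per year.
For B, 0.035 mm/year × 22 years = 0.8 mm.

0.8 mm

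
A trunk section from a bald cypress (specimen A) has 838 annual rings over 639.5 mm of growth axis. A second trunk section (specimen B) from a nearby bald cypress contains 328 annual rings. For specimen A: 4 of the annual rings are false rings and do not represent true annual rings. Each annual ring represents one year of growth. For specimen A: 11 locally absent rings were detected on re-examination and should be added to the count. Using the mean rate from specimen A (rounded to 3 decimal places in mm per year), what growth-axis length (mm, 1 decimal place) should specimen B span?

Specimen A: after corrections the count is 838 − 4 + 11 = 845 annual rings.
A: Extension rate ≈ 639.5 / 845 = 0.757 mm per year.
Length of B = 0.757 × 328 = 248.3 mm.

248.3 mm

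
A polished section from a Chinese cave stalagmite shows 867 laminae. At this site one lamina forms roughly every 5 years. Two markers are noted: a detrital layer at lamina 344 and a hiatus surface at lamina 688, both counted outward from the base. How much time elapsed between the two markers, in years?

1720 yr

The two markers are separated by 688 − 344 = 344 laminae.
At 5 years per lamina, 344 × 5 = 1720 years.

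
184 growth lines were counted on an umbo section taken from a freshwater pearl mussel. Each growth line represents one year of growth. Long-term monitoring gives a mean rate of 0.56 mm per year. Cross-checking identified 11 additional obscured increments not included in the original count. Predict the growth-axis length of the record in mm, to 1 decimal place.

Correcting the raw count gives 184 + 11 = 195 true growth lines.
Length ≈ 0.56 × 195 = 109.2 mm.

109.2 mm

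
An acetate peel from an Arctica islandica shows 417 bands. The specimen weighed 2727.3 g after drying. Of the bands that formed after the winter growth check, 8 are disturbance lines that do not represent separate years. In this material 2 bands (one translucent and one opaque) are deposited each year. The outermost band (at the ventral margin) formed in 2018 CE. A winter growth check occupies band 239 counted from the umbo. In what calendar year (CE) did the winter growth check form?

The winter growth check sits at band 239 from the umbo, so 417 − 239 = 178 bands formed after it.
Excluding 8 false bands: 178 − 8 = 170.
Dividing by 2 bands per year: 170 / 2 = 85 years.
Counting back 85 years from 2018 CE places the winter growth check in 2018 − 85 = 1933 CE.

1933 CE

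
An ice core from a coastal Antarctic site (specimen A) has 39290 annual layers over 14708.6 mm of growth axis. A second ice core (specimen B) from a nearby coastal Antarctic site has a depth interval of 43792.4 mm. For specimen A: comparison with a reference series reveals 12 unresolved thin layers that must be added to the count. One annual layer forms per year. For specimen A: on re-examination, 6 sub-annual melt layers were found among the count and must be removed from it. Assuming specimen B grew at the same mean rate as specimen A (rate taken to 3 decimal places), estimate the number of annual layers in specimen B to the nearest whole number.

Specimen A: adjusted count: 39290 − 6 + 12 = 39296 annual layers.
A: Mean rate = 14708.6 mm / 39296 years ≈ 0.374 mm per year.
Specimen B: 43792.4 mm / 0.374 mm per year = 117091.98 years ≈ 117092 annual layers.

117092 annual layers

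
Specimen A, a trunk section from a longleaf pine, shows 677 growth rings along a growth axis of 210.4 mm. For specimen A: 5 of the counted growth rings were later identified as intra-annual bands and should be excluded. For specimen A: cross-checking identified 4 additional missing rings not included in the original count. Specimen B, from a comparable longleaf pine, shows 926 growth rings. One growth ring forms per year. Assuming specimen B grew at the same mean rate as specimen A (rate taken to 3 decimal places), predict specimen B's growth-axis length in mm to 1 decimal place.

Specimen A: true growth ring count = 677 − 5 + 4 = 676.
A: Mean rate = 210.4 mm / 676 years ≈ 0.311 mm/yr.
Length of B = 0.311 × 926 = 288.0 mm.

288.0 mm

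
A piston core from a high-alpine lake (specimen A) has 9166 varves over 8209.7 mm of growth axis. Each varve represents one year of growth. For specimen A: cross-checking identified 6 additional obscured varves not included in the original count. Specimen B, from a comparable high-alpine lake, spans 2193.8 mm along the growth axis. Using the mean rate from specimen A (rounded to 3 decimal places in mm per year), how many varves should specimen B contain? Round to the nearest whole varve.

Specimen A: after corrections the count is 9166 + 6 = 9172 varves.
A: Mean rate = 8209.7 mm / 9172 years ≈ 0.895 mm/yr.
B spans 2193.8 / 0.895 = 2451.17 years ≈ 2451 varves.

2451 varves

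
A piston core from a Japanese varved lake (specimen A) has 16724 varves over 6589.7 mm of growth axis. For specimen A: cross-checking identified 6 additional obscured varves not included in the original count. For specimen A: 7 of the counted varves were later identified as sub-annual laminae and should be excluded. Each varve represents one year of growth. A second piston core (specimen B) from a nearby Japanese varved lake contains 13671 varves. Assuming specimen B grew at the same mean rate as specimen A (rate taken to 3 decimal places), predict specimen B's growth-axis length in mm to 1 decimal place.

Specimen A: after corrections the count is 16724 − 7 + 6 = 16723 varves.
A: 6589.7 mm over 16723 years gives 6589.7 / 16723 ≈ 0.394 mm/year.
B's length ≈ 0.394 × 13671 = 5386.4 mm.

5386.4 mm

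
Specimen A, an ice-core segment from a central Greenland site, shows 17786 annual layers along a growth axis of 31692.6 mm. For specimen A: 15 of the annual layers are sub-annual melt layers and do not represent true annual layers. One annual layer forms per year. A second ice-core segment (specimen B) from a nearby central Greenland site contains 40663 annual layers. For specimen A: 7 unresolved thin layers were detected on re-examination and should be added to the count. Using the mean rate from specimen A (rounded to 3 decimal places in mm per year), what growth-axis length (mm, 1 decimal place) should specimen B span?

Specimen A: true annual layer count = 17786 − 15 + 7 = 17778.
A: Mean rate = 31692.6 mm / 17778 years ≈ 1.783 mm/yr.
For B, 1.783 mm/year × 40663 years = 72502.1 mm.

72502.1 mm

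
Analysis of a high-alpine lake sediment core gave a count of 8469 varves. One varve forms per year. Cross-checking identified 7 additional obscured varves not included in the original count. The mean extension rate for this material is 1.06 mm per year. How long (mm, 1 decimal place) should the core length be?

8984.6 mm

True varve count = 8469 + 7 = 8476.
Length ≈ 1.06 × 8476 = 8984.6 mm.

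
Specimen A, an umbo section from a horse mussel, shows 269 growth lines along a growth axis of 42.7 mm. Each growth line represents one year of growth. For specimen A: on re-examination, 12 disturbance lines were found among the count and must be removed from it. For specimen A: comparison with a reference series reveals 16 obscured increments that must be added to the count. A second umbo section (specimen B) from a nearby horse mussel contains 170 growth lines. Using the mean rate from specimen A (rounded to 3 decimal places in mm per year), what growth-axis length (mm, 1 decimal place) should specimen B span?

26.5 mm

Specimen A: adjusted count: 269 − 12 + 16 = 273 growth lines.
A: 42.7 mm over 273 years gives 42.7 / 273 ≈ 0.156 mm/yr.
B's length ≈ 0.156 × 170 = 26.5 mm.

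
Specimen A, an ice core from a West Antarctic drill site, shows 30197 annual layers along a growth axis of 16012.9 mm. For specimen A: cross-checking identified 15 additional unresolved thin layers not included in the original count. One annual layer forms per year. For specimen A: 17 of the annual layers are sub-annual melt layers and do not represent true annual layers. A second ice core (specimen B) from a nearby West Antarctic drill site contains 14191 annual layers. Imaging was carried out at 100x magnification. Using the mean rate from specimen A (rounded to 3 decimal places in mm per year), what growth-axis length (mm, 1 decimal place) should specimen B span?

Specimen A: adjusted count: 30197 − 17 + 15 = 30195 annual layers.
A: Mean rate = 16012.9 mm / 30195 years ≈ 0.530 mm/year.
Length of B = 0.530 × 14191 = 7521.2 mm.

7521.2 mm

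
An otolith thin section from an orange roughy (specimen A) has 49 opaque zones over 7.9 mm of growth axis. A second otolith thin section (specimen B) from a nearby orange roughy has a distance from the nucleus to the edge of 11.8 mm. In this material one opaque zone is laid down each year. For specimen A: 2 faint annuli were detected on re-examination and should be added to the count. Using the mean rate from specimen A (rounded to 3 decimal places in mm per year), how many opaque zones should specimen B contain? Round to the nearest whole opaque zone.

Specimen A: after corrections the count is 49 + 2 = 51 opaque zones.
A: Extension rate ≈ 7.9 / 51 = 0.155 mm/yr.
B spans 11.8 / 0.155 = 76.13 years ≈ 76 opaque zones.

76 opaque zones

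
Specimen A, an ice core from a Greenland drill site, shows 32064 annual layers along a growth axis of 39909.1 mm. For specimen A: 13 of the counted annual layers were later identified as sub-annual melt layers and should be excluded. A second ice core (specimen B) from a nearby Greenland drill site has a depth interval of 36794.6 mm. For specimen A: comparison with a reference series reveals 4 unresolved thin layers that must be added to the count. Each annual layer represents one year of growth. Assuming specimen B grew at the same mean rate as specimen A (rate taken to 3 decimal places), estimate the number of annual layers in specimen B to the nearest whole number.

Specimen A: adjusted count: 32064 − 13 + 4 = 32055 annual layers.
A: Extension rate ≈ 39909.1 / 32055 = 1.245 mm/yr.
B spans 36794.6 / 1.245 = 29553.90 years ≈ 29554 annual layers.

29554 annual layers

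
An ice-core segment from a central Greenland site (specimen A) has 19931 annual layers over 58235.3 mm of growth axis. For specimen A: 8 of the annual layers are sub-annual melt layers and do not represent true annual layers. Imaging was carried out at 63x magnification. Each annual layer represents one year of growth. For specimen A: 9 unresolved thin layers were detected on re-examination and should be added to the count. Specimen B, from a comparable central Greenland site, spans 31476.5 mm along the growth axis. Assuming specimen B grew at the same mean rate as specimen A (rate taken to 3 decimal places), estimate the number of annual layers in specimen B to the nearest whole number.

10772 annual layers

Specimen A: adjusted count: 19931 − 8 + 9 = 19932 annual layers.
A: Mean rate = 58235.3 mm / 19932 years ≈ 2.922 mm/yr.
For B, 31476.5 / 2.922 = 10772.25 years ≈ 10772 annual layers.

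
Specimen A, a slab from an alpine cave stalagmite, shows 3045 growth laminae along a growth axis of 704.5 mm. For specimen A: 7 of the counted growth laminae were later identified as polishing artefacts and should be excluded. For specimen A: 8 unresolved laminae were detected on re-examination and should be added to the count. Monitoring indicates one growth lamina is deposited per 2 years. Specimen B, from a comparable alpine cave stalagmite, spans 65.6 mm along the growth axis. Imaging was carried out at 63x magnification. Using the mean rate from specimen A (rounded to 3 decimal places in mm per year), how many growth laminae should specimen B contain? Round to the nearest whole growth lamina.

Specimen A: correcting the raw count gives 3045 − 7 + 8 = 3046 true growth laminae.
Specimen A: at 2 years per growth lamina, 3046 × 2 = 6092 years.
A: 704.5 mm over 6092 years gives 704.5 / 6092 ≈ 0.116 mm/yr.
For B, 65.6 / 0.116 = 565.52 years; at 2 years per growth lamina that is 565.52 / 2 ≈ 283 growth laminae.

283 growth laminae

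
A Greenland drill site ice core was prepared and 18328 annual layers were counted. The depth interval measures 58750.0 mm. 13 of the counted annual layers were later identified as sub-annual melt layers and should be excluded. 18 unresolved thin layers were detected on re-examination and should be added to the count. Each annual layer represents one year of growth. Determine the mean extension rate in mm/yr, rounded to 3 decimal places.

3.205 mm/yr

True annual layer count = 18328 − 13 + 18 = 18333.
58750.0 mm over 18333 years gives 58750.0 / 18333 ≈ 3.205 mm/yr.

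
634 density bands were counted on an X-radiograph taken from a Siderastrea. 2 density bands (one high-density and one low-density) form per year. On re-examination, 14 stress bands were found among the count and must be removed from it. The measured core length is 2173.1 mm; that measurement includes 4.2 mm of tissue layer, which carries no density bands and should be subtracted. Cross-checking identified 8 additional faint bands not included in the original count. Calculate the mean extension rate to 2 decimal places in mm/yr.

Adjusted count: 634 − 14 + 8 = 628 density bands.
628 density bands at 2 per year is 628 / 2 = 314 years.
Removing the 4.2 mm offcut leaves 2173.1 − 4.2 = 2168.9 mm.
2168.9 mm over 314 years gives 2168.9 / 314 ≈ 6.91 mm/yr.

6.91 mm/yr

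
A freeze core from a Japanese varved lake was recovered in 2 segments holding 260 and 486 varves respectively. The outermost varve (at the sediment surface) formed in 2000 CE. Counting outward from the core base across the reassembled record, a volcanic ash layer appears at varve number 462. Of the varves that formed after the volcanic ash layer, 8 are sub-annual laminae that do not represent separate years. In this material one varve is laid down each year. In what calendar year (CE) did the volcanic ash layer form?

1724 CE

Total varves = 260 + 486 = 746.
746 − 462 = 284 varves lie beyond the volcanic ash layer toward the sediment surface.
Excluding 8 false varves: 284 − 8 = 276.
The varve at the sediment surface is 2000 CE, so the volcanic ash layer dates to 2000 − 276 = 1724 CE.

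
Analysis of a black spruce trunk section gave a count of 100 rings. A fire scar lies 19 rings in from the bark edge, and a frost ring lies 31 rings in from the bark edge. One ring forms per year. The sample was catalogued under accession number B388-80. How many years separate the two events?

31 − 19 = 12 rings lie between the two events.
At one ring per year, 12 years elapsed between them.

12 years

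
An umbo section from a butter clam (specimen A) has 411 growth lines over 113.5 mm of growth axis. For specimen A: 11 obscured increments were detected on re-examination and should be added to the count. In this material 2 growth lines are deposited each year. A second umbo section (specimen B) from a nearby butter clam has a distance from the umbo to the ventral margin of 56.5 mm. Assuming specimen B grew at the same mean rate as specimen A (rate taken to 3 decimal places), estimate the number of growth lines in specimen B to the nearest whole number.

Specimen A: after corrections the count is 411 + 11 = 422 growth lines.
Specimen A: 422 growth lines at 2 per year is 422 / 2 = 211 years.
A: Mean rate = 113.5 mm / 211 years ≈ 0.538 mm/year.
B spans 56.5 / 0.538 = 105.02 years; at 2 growth lines per year that is 105.02 × 2 ≈ 210 growth lines.

210 growth lines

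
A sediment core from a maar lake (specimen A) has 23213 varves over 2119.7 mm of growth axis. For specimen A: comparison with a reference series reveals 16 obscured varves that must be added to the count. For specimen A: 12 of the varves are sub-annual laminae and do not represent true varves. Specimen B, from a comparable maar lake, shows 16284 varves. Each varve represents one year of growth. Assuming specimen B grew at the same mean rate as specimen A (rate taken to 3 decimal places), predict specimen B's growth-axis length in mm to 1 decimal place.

1481.8 mm

Specimen A: correcting the raw count gives 23213 − 12 + 16 = 23217 true varves.
A: Extension rate ≈ 2119.7 / 23217 = 0.091 mm per year.
For B, 0.091 mm/year × 16284 years = 1481.8 mm.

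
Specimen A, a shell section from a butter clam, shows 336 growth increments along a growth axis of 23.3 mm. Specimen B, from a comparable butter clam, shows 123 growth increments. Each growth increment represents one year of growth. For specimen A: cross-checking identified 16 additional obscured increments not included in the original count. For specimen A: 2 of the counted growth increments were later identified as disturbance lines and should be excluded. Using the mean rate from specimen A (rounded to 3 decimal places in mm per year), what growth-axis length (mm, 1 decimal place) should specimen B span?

8.2 mm

Specimen A: adjusted count: 336 − 2 + 16 = 350 growth increments.
A: Extension rate ≈ 23.3 / 350 = 0.067 mm per year.
B's length ≈ 0.067 × 123 = 8.2 mm.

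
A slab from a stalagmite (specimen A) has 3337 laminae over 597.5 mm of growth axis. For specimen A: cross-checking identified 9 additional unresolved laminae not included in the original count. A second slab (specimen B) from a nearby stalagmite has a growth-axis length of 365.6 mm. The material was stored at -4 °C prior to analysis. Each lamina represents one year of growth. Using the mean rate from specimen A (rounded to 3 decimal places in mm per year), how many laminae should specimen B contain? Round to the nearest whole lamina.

Specimen A: after corrections the count is 3337 + 9 = 3346 laminae.
A: Mean rate = 597.5 mm / 3346 years ≈ 0.179 mm per year.
Specimen B: 365.6 mm / 0.179 mm per year = 2042.46 years ≈ 2042 laminae.

2042 laminae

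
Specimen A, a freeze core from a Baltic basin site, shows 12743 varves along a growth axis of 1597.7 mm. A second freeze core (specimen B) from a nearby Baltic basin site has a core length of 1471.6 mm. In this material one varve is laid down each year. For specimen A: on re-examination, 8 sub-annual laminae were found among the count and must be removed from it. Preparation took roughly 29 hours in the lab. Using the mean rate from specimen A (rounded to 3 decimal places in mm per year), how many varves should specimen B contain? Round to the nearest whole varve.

Specimen A: adjusted count: 12743 − 8 = 12735 varves.
A: Extension rate ≈ 1597.7 / 12735 = 0.125 mm/year.
B spans 1471.6 / 0.125 = 11772.80 years ≈ 11773 varves.

11773 varves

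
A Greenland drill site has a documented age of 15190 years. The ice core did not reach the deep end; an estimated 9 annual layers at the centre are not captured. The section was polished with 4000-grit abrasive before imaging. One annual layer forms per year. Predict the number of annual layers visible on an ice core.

At one annual layer per year, 15190 years correspond to 15190 annual layers.
15190 − 9 missed = 15181 annual layers expected in the prepared section.

15181 annual layers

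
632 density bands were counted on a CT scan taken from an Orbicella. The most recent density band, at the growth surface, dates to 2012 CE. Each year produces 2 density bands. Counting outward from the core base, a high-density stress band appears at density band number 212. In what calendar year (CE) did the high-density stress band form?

Between density band 212 and the growth surface there are 632 − 212 = 420 density bands.
With 2 density bands per year, 420 / 2 = 210 years.
2012 − 210 = 1802 CE.

1802 CE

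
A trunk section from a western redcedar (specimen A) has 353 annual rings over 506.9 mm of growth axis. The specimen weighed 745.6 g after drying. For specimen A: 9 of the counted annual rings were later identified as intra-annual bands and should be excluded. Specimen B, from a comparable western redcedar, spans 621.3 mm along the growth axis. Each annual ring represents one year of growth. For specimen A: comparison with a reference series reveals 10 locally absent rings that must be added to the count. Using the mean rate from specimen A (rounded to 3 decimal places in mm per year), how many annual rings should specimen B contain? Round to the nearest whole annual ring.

434 annual rings

Specimen A: after corrections the count is 353 − 9 + 10 = 354 annual rings.
A: Mean rate = 506.9 mm / 354 years ≈ 1.432 mm/yr.
B spans 621.3 / 1.432 = 433.87 years ≈ 434 annual rings.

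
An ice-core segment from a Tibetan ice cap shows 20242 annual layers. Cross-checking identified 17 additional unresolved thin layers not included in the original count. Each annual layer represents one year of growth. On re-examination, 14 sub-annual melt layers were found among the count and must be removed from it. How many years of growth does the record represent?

20245 years

Adjusted count: 20242 − 14 + 17 = 20245 annual layers.
At one annual layer per year, that is 20245 years.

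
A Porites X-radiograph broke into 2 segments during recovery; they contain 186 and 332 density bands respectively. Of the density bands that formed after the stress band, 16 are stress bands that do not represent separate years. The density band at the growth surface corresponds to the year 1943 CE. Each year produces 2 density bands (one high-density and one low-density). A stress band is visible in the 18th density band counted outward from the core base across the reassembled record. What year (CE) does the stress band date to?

Total density bands = 186 + 332 = 518.
The stress band sits at density band 18 from the core base, so 518 − 18 = 500 density bands formed after it.
Excluding 16 false density bands: 500 − 16 = 484.
484 density bands at 2 per year is 484 / 2 = 242 years.
1943 − 242 = 1701 CE.

1701 CE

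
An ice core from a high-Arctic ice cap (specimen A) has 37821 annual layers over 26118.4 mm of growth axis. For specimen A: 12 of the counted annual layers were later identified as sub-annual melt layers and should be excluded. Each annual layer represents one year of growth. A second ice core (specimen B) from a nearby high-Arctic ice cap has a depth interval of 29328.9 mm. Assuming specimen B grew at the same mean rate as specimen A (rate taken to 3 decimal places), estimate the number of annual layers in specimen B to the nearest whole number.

Specimen A: adjusted count: 37821 − 12 = 37809 annual layers.
A: 26118.4 mm over 37809 years gives 26118.4 / 37809 ≈ 0.691 mm/year.
For B, 29328.9 / 0.691 = 42444.14 years ≈ 42444 annual layers.

42444 annual layers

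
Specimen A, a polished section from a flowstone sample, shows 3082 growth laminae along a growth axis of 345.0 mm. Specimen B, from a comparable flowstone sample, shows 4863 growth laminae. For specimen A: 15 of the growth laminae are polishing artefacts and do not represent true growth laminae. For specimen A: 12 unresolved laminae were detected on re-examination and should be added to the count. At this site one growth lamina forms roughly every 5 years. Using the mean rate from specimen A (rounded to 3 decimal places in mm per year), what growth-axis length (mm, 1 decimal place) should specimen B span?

Specimen A: correcting the raw count gives 3082 − 15 + 12 = 3079 true growth laminae.
Specimen A: multiplying by 5 years per growth lamina: 3079 × 5 = 15395 years.
A: Extension rate ≈ 345.0 / 15395 = 0.022 mm/year.
Specimen B: at 5 years per growth lamina, 4863 × 5 = 24315 years. B's length ≈ 0.022 × 24315 = 534.9 mm.

534.9 mm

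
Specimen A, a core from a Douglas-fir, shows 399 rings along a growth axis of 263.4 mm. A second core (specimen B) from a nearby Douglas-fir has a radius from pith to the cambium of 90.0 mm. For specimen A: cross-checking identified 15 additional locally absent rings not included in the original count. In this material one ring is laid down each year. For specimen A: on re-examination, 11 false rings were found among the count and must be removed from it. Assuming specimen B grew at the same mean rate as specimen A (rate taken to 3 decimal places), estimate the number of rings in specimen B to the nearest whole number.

Specimen A: after corrections the count is 399 − 11 + 15 = 403 rings.
A: Extension rate ≈ 263.4 / 403 = 0.654 mm/year.
B spans 90.0 / 0.654 = 137.61 years ≈ 138 rings.

138 rings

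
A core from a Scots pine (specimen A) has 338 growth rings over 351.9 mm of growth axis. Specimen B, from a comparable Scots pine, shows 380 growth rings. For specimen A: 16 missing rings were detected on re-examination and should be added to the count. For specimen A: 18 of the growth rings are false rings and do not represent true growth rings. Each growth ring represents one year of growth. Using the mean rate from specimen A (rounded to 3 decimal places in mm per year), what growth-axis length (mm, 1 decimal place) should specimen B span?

Specimen A: after corrections the count is 338 − 18 + 16 = 336 growth rings.
A: Mean rate = 351.9 mm / 336 years ≈ 1.047 mm/yr.
Length of B = 1.047 × 380 = 397.9 mm.

397.9 mm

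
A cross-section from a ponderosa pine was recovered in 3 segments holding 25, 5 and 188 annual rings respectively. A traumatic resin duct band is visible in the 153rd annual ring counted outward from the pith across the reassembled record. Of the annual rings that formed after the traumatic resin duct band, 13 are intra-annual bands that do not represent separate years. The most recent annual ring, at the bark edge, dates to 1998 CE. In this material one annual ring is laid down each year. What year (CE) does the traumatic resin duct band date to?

Total annual rings = 25 + 5 + 188 = 218.
Between annual ring 153 and the bark edge there are 218 − 153 = 65 annual rings.
Excluding 13 false annual rings: 65 − 13 = 52.
1998 − 52 = 1946 CE.

1946 CE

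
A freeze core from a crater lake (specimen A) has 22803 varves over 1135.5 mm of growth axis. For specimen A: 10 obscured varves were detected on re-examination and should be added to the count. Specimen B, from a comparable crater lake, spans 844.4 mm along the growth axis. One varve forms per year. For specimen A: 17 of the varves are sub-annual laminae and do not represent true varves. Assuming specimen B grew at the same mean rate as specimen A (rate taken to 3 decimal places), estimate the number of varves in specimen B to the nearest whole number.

Specimen A: after corrections the count is 22803 − 17 + 10 = 22796 varves.
A: Extension rate ≈ 1135.5 / 22796 = 0.050 mm/yr.
For B, 844.4 / 0.050 = 16888.00 years ≈ 16888 varves.

16888 varves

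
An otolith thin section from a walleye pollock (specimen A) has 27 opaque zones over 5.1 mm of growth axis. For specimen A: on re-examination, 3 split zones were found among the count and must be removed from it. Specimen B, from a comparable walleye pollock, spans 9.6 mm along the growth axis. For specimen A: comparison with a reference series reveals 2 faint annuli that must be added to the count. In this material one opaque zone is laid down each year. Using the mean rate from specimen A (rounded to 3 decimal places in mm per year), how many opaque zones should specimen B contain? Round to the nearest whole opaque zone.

Specimen A: correcting the raw count gives 27 − 3 + 2 = 26 true opaque zones.
A: Extension rate ≈ 5.1 / 26 = 0.196 mm/year.
B spans 9.6 / 0.196 = 48.98 years ≈ 49 opaque zones.

49 opaque zones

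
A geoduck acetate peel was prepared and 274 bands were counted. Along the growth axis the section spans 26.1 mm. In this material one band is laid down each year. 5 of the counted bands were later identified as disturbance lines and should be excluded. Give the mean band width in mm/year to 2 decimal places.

Correcting the raw count gives 274 − 5 = 269 true bands.
Extension rate ≈ 26.1 / 269 = 0.10 mm/year.

0.10 mm/year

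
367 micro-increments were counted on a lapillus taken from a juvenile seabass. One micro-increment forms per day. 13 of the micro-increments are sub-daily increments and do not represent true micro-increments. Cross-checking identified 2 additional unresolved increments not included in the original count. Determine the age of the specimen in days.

356 days

Adjusted count: 367 − 13 + 2 = 356 micro-increments.
At one micro-increment per day, that is 356 days.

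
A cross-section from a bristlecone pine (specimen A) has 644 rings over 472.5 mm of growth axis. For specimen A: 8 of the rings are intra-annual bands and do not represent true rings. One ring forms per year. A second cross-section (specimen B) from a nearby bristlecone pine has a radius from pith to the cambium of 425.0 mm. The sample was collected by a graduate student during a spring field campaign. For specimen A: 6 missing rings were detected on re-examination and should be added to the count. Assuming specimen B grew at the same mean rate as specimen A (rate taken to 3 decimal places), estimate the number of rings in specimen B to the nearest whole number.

577 rings

Specimen A: correcting the raw count gives 644 − 8 + 6 = 642 true rings.
A: 472.5 mm over 642 years gives 472.5 / 642 ≈ 0.736 mm/year.
B spans 425.0 / 0.736 = 577.45 years ≈ 577 rings.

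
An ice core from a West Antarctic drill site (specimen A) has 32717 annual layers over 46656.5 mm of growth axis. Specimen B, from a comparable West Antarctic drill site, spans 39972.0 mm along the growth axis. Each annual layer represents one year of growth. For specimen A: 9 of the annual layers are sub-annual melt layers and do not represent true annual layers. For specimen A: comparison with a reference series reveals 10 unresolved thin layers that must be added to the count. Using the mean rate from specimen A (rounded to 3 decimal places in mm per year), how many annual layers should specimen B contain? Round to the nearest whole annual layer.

Specimen A: after corrections the count is 32717 − 9 + 10 = 32718 annual layers.
A: 46656.5 mm over 32718 years gives 46656.5 / 32718 ≈ 1.426 mm per year.
B spans 39972.0 / 1.426 = 28030.86 years ≈ 28031 annual layers.

28031 annual layers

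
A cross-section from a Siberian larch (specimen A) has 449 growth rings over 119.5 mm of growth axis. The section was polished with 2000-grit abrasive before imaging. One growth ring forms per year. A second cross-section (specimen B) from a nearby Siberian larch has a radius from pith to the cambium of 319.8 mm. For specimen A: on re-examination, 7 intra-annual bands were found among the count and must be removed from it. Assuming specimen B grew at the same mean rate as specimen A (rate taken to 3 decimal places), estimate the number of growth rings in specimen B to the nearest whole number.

Specimen A: correcting the raw count gives 449 − 7 = 442 true growth rings.
A: Mean rate = 119.5 mm / 442 years ≈ 0.270 mm/year.
For B, 319.8 / 0.270 = 1184.44 years ≈ 1184 growth rings.

1184 growth rings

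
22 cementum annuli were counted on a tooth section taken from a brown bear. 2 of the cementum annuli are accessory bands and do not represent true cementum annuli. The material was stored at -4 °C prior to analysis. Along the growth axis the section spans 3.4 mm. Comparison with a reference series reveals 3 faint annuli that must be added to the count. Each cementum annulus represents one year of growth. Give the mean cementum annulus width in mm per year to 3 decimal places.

Adjusted count: 22 − 2 + 3 = 23 cementum annuli.
3.4 mm over 23 years gives 3.4 / 23 ≈ 0.148 mm per year.

0.148 mm per year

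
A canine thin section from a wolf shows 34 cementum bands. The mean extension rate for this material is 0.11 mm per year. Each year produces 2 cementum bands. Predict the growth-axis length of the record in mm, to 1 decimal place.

1.9 mm

Dividing by 2 cementum bands per year: 34 / 2 = 17 years.
17 years at 0.11 mm/year gives 0.11 × 17 = 1.9 mm.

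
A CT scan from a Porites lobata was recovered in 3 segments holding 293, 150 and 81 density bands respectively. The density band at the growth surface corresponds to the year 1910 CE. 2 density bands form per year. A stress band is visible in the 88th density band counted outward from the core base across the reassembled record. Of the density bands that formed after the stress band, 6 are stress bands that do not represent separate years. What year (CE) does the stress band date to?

1695 CE

Total density bands = 293 + 150 + 81 = 524.
The stress band sits at density band 88 from the core base, so 524 − 88 = 436 density bands formed after it.
Removing the 6 false density bands leaves 436 − 6 = 430 true density bands beyond the stress band.
Dividing by 2 density bands per year: 430 / 2 = 215 years.
Counting back 215 years from 1910 CE places the stress band in 1910 − 215 = 1695 CE.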